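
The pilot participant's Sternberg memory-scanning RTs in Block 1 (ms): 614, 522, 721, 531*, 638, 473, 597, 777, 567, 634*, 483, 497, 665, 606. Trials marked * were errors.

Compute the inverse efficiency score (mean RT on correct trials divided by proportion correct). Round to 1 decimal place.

Correct trials (n=12): 614, 522, 721, 638, 473, 597, 777, 567, 483, 497, 665, 606
Mean correct RT = 7160/12 = 596.6667 ms
Proportion correct = 12/14
IES = 596.6667 / (12/14) = 696.111 ms

696.1 ms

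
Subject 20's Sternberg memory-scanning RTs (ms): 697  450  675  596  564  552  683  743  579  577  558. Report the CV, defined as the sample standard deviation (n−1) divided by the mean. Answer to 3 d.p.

n = 11, Σ = 6674, M = 606.7273
Σ(x−M)² = 70724.182; s = √(70724.182/10) = 84.0977
CV = 84.0977 / 606.7273 = 0.13861

0.139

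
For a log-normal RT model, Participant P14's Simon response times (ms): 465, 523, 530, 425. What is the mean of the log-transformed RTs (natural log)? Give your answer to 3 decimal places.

ln(RT): 6.1420, 6.2596, 6.2729, 6.0521
Σ ln(RT) = 24.7266
Mean = 24.7266/4 = 6.18165

6.182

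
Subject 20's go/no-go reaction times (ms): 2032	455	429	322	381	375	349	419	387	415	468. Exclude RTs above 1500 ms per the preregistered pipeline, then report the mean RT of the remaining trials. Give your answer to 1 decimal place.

400.0 ms

Excluded: 2032
Retained (n=10): Σ = 4000
Mean = 4000/10 = 400.0000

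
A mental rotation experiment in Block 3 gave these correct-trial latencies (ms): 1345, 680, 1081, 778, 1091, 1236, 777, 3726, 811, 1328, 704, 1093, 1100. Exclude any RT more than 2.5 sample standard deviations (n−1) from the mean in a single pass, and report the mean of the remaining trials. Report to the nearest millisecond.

1002 ms

n = 13, ΣRT = 15750, M = 1211.538
Σ(x−M)² = 7489891.23; s = √(7489891.23/12) = 790.036
Cutoffs: 1211.538 ± 2.5·790.036 → [-763.6, 3186.6]
Outside: 3726 → excluded.
Retained (n=12): Σ = 12024, mean = 12024/12 = 1002.000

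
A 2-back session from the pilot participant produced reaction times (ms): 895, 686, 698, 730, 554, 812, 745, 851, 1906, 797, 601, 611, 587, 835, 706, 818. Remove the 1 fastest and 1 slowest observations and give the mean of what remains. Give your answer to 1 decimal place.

Sorted: 554, 587, 601, 611, 686, 698, 706, 730, 745, 797, 812, 818, 835, 851, 895, 1906
Drop lowest 1 (554) and highest 1 (1906)
Remaining (n=14): Σ = 10372, mean = 10372/14 = 740.857

740.9 ms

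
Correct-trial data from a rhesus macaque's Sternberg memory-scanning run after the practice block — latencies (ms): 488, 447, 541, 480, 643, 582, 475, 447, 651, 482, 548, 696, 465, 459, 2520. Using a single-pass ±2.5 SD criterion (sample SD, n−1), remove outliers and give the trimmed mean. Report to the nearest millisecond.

n = 15, ΣRT = 9924, M = 661.600
Σ(x−M)² = 3791073.60; s = √(3791073.60/14) = 520.376
Cutoffs: 661.600 ± 2.5·520.376 → [-639.3, 1962.5]
Outside: 2520 → excluded.
Retained (n=14): Σ = 7404, mean = 7404/14 = 528.857

529 ms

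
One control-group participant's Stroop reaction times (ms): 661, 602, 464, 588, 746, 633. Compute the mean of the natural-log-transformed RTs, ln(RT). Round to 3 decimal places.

6.413

ln(RT): 6.4938, 6.4003, 6.1399, 6.3767, 6.6147, 6.4505
Σ ln(RT) = 38.4758
Mean = 38.4758/6 = 6.41264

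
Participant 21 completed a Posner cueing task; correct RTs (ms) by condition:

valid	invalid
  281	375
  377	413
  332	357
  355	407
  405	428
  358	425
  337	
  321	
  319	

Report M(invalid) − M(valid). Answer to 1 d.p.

58.1 ms

M(valid) = 3085/9 = 342.778
M(invalid) = 2405/6 = 400.833
Difference = 400.833 − 342.778 = 58.056 ms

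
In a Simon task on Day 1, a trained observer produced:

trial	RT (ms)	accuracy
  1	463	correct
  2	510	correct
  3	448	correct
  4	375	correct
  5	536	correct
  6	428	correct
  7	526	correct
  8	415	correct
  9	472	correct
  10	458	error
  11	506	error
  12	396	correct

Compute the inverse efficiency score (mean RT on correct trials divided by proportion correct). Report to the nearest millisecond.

548 ms

Correct trials (n=10): 463, 510, 448, 375, 536, 428, 526, 415, 472, 396
Mean correct RT = 4569/10 = 456.9000 ms
Proportion correct = 10/12
IES = 456.9000 / (10/12) = 548.280 ms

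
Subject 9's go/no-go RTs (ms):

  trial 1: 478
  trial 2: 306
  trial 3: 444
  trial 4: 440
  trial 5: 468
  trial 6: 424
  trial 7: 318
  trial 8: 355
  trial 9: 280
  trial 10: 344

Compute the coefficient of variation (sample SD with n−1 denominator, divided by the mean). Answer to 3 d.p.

0.189

n = 10, Σ = 3857, M = 385.7000
Σ(x−M)² = 47896.100; s = √(47896.100/9) = 72.9506
CV = 72.9506 / 385.7000 = 0.18914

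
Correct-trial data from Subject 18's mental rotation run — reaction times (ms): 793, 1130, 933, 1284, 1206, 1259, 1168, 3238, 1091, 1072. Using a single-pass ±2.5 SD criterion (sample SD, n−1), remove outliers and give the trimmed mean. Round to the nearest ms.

1104 ms

n = 10, ΣRT = 13174, M = 1317.400
Σ(x−M)² = 4297316.40; s = √(4297316.40/9) = 690.999
Cutoffs: 1317.400 ± 2.5·690.999 → [-410.1, 3044.9]
Outside: 3238 → excluded.
Retained (n=9): Σ = 9936, mean = 9936/9 = 1104.000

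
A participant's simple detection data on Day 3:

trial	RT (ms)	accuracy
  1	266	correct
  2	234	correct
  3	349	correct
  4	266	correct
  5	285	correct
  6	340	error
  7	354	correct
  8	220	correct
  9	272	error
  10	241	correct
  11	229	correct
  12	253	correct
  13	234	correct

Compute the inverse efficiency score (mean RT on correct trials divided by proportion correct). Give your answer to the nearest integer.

Correct trials (n=11): 266, 234, 349, 266, 285, 354, 220, 241, 229, 253, 234
Mean correct RT = 2931/11 = 266.4545 ms
Proportion correct = 11/13
IES = 266.4545 / (11/13) = 314.901 ms

315 ms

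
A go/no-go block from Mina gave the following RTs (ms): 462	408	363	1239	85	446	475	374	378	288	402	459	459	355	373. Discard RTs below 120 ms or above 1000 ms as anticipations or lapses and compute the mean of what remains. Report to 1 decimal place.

403.2 ms

Excluded: 85, 1239
Retained (n=13): Σ = 5242
Mean = 5242/13 = 403.2308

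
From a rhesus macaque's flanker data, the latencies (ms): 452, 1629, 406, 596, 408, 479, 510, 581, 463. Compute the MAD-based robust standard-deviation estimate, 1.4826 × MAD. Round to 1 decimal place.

105.3 ms

Sorted: 406, 408, 452, 463, 479, 510, 581, 596, 1629 → median = 479
|x − 479| sorted: 0, 16, 27, 31, 71, 73, 102, 117, 1150 → MAD = 71
Robust SD ≈ 1.4826 × 71 = 105.265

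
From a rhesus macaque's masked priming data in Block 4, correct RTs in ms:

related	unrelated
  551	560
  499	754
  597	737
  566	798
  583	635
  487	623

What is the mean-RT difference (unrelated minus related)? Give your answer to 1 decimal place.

M(related) = 3283/6 = 547.167
M(unrelated) = 4107/6 = 684.500
Difference = 684.500 − 547.167 = 137.333 ms

137.3 ms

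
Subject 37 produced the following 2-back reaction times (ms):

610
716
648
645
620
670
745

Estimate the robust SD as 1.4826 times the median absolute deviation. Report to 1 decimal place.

Sorted: 610, 620, 645, 648, 670, 716, 745 → median = 648
|x − 648| sorted: 0, 3, 22, 28, 38, 68, 97 → MAD = 28
Robust SD ≈ 1.4826 × 28 = 41.513

41.5 ms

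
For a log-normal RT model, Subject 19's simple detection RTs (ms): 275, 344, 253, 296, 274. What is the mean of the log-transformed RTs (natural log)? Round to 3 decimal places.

ln(RT): 5.6168, 5.8406, 5.5334, 5.6904, 5.6131
Σ ln(RT) = 28.2943
Mean = 28.2943/5 = 5.65886

5.659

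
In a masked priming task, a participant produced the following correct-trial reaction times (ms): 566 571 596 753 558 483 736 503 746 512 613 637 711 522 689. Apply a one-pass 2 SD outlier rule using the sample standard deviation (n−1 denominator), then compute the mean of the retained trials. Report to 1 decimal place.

613.1 ms

n = 15, ΣRT = 9196, M = 613.067
Σ(x−M)² = 123142.93; s = √(123142.93/14) = 93.787
Cutoffs: 613.067 ± 2·93.787 → [425.5, 800.6]
No RTs fall outside the cutoffs; all 15 retained. Mean = 9196/15 = 613.067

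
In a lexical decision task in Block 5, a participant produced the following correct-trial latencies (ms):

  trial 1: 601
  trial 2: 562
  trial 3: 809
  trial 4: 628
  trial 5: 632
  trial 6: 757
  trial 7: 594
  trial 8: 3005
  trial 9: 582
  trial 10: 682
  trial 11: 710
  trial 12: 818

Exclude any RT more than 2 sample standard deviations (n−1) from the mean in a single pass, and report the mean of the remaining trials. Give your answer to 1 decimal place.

670.5 ms

n = 12, ΣRT = 10380, M = 865.000
Σ(x−M)² = 5079616.00; s = √(5079616.00/11) = 679.546
Cutoffs: 865.000 ± 2·679.546 → [-494.1, 2224.1]
Outside: 3005 → excluded.
Retained (n=11): Σ = 7375, mean = 7375/11 = 670.455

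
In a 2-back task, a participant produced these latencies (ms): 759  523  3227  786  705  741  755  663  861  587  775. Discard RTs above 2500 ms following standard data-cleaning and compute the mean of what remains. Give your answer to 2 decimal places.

715.50 ms

Excluded: 3227
Retained (n=10): Σ = 7155
Mean = 7155/10 = 715.5000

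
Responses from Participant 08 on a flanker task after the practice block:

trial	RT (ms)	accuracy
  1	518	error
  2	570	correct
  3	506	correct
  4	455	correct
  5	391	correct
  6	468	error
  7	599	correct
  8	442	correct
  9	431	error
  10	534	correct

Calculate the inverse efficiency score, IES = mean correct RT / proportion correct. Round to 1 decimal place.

Correct trials (n=7): 570, 506, 455, 391, 599, 442, 534
Mean correct RT = 3497/7 = 499.5714 ms
Proportion correct = 7/10
IES = 499.5714 / (7/10) = 713.673 ms

713.7 ms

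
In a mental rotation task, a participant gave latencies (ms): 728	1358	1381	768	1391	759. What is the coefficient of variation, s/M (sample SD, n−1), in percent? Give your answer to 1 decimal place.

n = 6, Σ = 6385, M = 1064.1667
Σ(x−M)² = 587390.833; s = √(587390.833/5) = 342.7509
CV = 342.7509 / 1064.1667 = 0.32208 = 32.208%

32.2%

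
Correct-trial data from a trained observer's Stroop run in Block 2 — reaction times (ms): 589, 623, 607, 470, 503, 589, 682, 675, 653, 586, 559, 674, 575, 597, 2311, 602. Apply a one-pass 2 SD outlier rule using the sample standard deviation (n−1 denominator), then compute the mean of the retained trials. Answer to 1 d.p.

n = 16, ΣRT = 11295, M = 705.938
Σ(x−M)² = 2798234.94; s = √(2798234.94/15) = 431.913
Cutoffs: 705.938 ± 2·431.913 → [-157.9, 1569.8]
Outside: 2311 → excluded.
Retained (n=15): Σ = 8984, mean = 8984/15 = 598.933

598.9 ms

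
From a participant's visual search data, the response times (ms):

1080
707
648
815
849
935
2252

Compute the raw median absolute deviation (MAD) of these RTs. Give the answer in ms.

Sorted: 648, 707, 815, 849, 935, 1080, 2252 → median = 849
|x − 849|: 231, 142, 201, 34, 0, 86, 1403
Sorted deviations: 0, 34, 86, 142, 201, 231, 1403 → MAD = 142

142 ms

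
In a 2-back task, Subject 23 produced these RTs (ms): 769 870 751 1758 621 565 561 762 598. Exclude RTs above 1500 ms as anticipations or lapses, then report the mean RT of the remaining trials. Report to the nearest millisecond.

687 ms

Excluded: 1758
Retained (n=8): Σ = 5497
Mean = 5497/8 = 687.1250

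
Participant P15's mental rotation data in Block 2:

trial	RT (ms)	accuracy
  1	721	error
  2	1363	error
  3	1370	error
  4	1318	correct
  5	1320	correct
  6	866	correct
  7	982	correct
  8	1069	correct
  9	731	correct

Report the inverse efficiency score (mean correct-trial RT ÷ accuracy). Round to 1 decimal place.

1571.5 ms

Correct trials (n=6): 1318, 1320, 866, 982, 1069, 731
Mean correct RT = 6286/6 = 1047.6667 ms
Proportion correct = 6/9
IES = 1047.6667 / (6/9) = 1571.500 ms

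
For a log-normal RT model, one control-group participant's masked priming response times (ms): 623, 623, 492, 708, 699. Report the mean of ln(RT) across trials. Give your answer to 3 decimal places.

ln(RT): 6.4345, 6.4345, 6.1985, 6.5624, 6.5497
Σ ln(RT) = 32.1797
Mean = 32.1797/5 = 6.43593

6.436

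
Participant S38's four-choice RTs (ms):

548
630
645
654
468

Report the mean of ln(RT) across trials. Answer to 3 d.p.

6.371

ln(RT): 6.3063, 6.4457, 6.4693, 6.4831, 6.1485
Σ ln(RT) = 31.8528
Mean = 31.8528/5 = 6.37056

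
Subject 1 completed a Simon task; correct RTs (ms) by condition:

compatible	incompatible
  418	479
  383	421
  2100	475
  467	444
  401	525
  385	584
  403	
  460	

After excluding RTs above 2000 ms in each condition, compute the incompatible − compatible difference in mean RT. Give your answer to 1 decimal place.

71.3 ms

compatible: exclude 2100
M(compatible) = 2917/7 = 416.714
M(incompatible) = 2928/6 = 488.000
Difference = 488.000 − 416.714 = 71.286 ms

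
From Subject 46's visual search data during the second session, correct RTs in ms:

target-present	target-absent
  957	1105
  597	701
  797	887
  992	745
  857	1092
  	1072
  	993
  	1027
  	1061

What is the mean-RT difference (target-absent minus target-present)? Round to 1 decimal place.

124.8 ms

M(target-present) = 4200/5 = 840.000
M(target-absent) = 8683/9 = 964.778
Difference = 964.778 − 840.000 = 124.778 ms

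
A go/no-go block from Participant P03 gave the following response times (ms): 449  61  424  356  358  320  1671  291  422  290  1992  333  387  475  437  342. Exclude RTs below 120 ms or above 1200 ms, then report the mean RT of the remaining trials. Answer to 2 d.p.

375.69 ms

Excluded: 61, 1671, 1992
Retained (n=13): Σ = 4884
Mean = 4884/13 = 375.6923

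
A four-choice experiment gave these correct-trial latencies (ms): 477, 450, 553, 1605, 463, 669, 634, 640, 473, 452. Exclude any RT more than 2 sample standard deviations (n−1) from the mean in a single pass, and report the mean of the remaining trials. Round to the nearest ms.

535 ms

n = 10, ΣRT = 6416, M = 641.600
Σ(x−M)² = 1096876.40; s = √(1096876.40/9) = 349.106
Cutoffs: 641.600 ± 2·349.106 → [-56.6, 1339.8]
Outside: 1605 → excluded.
Retained (n=9): Σ = 4811, mean = 4811/9 = 534.556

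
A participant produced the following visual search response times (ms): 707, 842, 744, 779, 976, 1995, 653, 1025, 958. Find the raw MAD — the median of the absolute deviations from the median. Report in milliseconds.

134 ms

Sorted: 653, 707, 744, 779, 842, 958, 976, 1025, 1995 → median = 842
|x − 842|: 135, 0, 98, 63, 134, 1153, 189, 183, 116
Sorted deviations: 0, 63, 98, 116, 134, 135, 183, 189, 1153 → MAD = 134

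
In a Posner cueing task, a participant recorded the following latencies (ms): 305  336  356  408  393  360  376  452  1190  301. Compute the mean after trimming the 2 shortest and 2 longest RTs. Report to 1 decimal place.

371.5 ms

Sorted: 301, 305, 336, 356, 360, 376, 393, 408, 452, 1190
Drop lowest 2 (301, 305) and highest 2 (452, 1190)
Remaining (n=6): Σ = 2229, mean = 2229/6 = 371.500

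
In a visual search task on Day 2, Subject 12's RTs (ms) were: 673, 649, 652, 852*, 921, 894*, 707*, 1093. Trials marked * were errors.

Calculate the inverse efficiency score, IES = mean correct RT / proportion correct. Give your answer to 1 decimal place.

1276.2 ms

Correct trials (n=5): 673, 649, 652, 921, 1093
Mean correct RT = 3988/5 = 797.6000 ms
Proportion correct = 5/8
IES = 797.6000 / (5/8) = 1276.160 ms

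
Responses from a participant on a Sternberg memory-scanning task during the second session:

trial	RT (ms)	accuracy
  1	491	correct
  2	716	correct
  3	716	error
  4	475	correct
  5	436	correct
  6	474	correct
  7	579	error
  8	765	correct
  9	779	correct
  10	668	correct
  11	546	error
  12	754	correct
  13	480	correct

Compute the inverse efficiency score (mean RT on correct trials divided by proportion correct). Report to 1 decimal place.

784.9 ms

Correct trials (n=10): 491, 716, 475, 436, 474, 765, 779, 668, 754, 480
Mean correct RT = 6038/10 = 603.8000 ms
Proportion correct = 10/13
IES = 603.8000 / (10/13) = 784.940 ms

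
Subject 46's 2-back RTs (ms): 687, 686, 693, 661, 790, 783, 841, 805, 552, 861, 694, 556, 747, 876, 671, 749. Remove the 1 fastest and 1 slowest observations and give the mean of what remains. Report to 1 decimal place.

730.3 ms

Sorted: 552, 556, 661, 671, 686, 687, 693, 694, 747, 749, 783, 790, 805, 841, 861, 876
Drop lowest 1 (552) and highest 1 (876)
Remaining (n=14): Σ = 10224, mean = 10224/14 = 730.286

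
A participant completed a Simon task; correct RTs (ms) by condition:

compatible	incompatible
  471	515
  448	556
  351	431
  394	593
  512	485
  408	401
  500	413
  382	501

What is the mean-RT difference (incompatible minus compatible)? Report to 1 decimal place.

53.6 ms

M(compatible) = 3466/8 = 433.250
M(incompatible) = 3895/8 = 486.875
Difference = 486.875 − 433.250 = 53.625 ms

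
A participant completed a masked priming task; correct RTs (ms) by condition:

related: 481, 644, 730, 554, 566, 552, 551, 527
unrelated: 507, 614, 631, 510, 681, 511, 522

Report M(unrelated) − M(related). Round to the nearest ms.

M(related) = 4605/8 = 575.625
M(unrelated) = 3976/7 = 568.000
Difference = 568.000 − 575.625 = -7.625 ms

-8 ms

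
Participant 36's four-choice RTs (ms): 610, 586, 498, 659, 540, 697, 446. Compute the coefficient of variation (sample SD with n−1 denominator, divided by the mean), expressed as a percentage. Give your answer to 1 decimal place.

n = 7, Σ = 4036, M = 576.5714
Σ(x−M)² = 47063.714; s = √(47063.714/6) = 88.5661
CV = 88.5661 / 576.5714 = 0.15361 = 15.361%

15.4%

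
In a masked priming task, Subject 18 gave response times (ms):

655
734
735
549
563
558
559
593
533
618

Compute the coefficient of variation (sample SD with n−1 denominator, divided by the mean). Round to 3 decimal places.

n = 10, Σ = 6097, M = 609.7000
Σ(x−M)² = 50542.100; s = √(50542.100/9) = 74.9386
CV = 74.9386 / 609.7000 = 0.12291

0.123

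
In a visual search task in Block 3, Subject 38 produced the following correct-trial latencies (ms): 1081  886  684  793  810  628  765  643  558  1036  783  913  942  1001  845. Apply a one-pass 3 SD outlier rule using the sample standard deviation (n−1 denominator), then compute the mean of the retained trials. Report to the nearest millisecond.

825 ms

n = 15, ΣRT = 12368, M = 824.533
Σ(x−M)² = 336299.73; s = √(336299.73/14) = 154.988
Cutoffs: 824.533 ± 3·154.988 → [359.6, 1289.5]
No RTs fall outside the cutoffs; all 15 retained. Mean = 12368/15 = 824.533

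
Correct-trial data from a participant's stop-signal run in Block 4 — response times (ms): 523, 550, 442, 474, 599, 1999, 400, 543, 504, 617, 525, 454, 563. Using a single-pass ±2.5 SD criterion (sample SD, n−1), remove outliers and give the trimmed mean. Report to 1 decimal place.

516.2 ms

n = 13, ΣRT = 8193, M = 630.231
Σ(x−M)² = 2075654.31; s = √(2075654.31/12) = 415.898
Cutoffs: 630.231 ± 2.5·415.898 → [-409.5, 1670.0]
Outside: 1999 → excluded.
Retained (n=12): Σ = 6194, mean = 6194/12 = 516.167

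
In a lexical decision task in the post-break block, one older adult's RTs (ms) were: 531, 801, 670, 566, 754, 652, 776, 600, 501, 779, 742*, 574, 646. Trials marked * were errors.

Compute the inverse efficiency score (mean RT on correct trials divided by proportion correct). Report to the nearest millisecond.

Correct trials (n=12): 531, 801, 670, 566, 754, 652, 776, 600, 501, 779, 574, 646
Mean correct RT = 7850/12 = 654.1667 ms
Proportion correct = 12/13
IES = 654.1667 / (12/13) = 708.681 ms

709 ms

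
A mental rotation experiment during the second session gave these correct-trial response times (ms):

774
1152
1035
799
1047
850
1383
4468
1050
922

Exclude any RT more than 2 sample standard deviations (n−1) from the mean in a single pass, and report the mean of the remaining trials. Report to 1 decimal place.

n = 10, ΣRT = 13480, M = 1348.000
Σ(x−M)² = 11111772.00; s = √(11111772.00/9) = 1111.144
Cutoffs: 1348.000 ± 2·1111.144 → [-874.3, 3570.3]
Outside: 4468 → excluded.
Retained (n=9): Σ = 9012, mean = 9012/9 = 1001.333

1001.3 ms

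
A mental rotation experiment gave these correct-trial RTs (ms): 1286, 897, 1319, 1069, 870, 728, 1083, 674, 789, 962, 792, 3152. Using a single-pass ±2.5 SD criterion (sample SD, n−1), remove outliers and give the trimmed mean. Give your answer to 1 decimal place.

951.7 ms

n = 12, ΣRT = 13621, M = 1135.083
Σ(x−M)² = 4904338.92; s = √(4904338.92/11) = 667.719
Cutoffs: 1135.083 ± 2.5·667.719 → [-534.2, 2804.4]
Outside: 3152 → excluded.
Retained (n=11): Σ = 10469, mean = 10469/11 = 951.727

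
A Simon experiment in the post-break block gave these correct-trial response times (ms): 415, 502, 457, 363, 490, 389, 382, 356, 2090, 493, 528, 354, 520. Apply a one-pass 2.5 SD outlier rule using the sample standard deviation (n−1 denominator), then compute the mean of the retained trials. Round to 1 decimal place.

437.4 ms

n = 13, ΣRT = 7339, M = 564.538
Σ(x−M)² = 2571429.23; s = √(2571429.23/12) = 462.910
Cutoffs: 564.538 ± 2.5·462.910 → [-592.7, 1721.8]
Outside: 2090 → excluded.
Retained (n=12): Σ = 5249, mean = 5249/12 = 437.417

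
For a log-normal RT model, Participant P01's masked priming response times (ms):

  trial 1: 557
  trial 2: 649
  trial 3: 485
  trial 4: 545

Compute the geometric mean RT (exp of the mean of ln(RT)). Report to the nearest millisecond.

556 ms

ln(RT): 6.3226, 6.4754, 6.1841, 6.3008
Mean ln(RT) = 25.2829/4 = 6.32073
Geometric mean = exp(6.32073) = 555.98 ms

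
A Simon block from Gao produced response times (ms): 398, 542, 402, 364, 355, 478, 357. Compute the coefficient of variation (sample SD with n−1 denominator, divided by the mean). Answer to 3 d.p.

n = 7, Σ = 2896, M = 413.7143
Σ(x−M)² = 30109.429; s = √(30109.429/6) = 70.8395
CV = 70.8395 / 413.7143 = 0.17123

0.171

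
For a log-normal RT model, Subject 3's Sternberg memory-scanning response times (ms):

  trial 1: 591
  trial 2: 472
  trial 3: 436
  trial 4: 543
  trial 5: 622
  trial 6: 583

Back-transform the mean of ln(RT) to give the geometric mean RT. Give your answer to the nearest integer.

ln(RT): 6.3818, 6.1570, 6.0776, 6.2971, 6.4329, 6.3682
Mean ln(RT) = 37.7147/6 = 6.28578
Geometric mean = exp(6.28578) = 536.88 ms

537 ms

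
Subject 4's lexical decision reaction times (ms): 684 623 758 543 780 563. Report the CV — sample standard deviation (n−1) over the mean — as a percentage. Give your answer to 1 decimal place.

n = 6, Σ = 3951, M = 658.5000
Σ(x−M)² = 49033.500; s = √(49033.500/5) = 99.0288
CV = 99.0288 / 658.5000 = 0.15039 = 15.039%

15.0%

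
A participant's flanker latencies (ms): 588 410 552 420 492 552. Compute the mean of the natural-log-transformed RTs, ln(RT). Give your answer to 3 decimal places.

ln(RT): 6.3767, 6.0162, 6.3135, 6.0403, 6.1985, 6.3135
Σ ln(RT) = 37.2587
Mean = 37.2587/6 = 6.20979

6.210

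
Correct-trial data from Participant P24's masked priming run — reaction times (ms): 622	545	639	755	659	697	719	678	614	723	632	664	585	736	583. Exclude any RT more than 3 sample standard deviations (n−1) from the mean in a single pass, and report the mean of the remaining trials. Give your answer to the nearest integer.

657 ms

n = 15, ΣRT = 9851, M = 656.733
Σ(x−M)² = 53364.93; s = √(53364.93/14) = 61.740
Cutoffs: 656.733 ± 3·61.740 → [471.5, 842.0]
No RTs fall outside the cutoffs; all 15 retained. Mean = 9851/15 = 656.733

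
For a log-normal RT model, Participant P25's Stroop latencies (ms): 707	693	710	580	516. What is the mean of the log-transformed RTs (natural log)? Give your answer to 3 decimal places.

6.455

ln(RT): 6.5610, 6.5410, 6.5653, 6.3630, 6.2461
Σ ln(RT) = 32.2765
Mean = 32.2765/5 = 6.45529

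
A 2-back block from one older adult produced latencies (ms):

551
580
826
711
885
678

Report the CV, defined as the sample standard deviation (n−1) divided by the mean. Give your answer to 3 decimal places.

0.187

n = 6, Σ = 4231, M = 705.1667
Σ(x−M)² = 87146.833; s = √(87146.833/5) = 132.0203
CV = 132.0203 / 705.1667 = 0.18722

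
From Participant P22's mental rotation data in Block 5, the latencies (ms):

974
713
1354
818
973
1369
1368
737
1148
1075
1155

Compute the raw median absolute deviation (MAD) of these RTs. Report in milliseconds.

Sorted: 713, 737, 818, 973, 974, 1075, 1148, 1155, 1354, 1368, 1369 → median = 1075
|x − 1075|: 101, 362, 279, 257, 102, 294, 293, 338, 73, 0, 80
Sorted deviations: 0, 73, 80, 101, 102, 257, 279, 293, 294, 338, 362 → MAD = 257

257 ms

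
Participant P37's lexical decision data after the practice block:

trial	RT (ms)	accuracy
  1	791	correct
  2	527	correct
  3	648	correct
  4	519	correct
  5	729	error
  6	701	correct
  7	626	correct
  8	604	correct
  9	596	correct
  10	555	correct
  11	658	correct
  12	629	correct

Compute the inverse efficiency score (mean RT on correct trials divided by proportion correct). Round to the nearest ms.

680 ms

Correct trials (n=11): 791, 527, 648, 519, 701, 626, 604, 596, 555, 658, 629
Mean correct RT = 6854/11 = 623.0909 ms
Proportion correct = 11/12
IES = 623.0909 / (11/12) = 679.736 ms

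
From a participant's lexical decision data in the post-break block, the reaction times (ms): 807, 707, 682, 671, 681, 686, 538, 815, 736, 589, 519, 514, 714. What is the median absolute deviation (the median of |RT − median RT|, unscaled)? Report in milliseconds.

54 ms

Sorted: 514, 519, 538, 589, 671, 681, 682, 686, 707, 714, 736, 807, 815 → median = 682
|x − 682|: 125, 25, 0, 11, 1, 4, 144, 133, 54, 93, 163, 168, 32
Sorted deviations: 0, 1, 4, 11, 25, 32, 54, 93, 125, 133, 144, 163, 168 → MAD = 54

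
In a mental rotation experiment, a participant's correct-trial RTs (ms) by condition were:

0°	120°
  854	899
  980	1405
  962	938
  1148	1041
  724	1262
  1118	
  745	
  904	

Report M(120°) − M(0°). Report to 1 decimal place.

M(0°) = 7435/8 = 929.375
M(120°) = 5545/5 = 1109.000
Difference = 1109.000 − 929.375 = 179.625 ms

179.6 ms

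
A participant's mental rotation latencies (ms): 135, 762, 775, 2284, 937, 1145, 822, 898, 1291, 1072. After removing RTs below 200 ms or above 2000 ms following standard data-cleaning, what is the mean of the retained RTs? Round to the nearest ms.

963 ms

Excluded: 135, 2284
Retained (n=8): Σ = 7702
Mean = 7702/8 = 962.7500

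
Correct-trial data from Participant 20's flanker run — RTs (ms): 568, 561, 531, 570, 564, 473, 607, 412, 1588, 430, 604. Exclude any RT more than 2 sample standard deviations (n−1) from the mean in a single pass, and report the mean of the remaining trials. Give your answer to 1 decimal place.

532.0 ms

n = 11, ΣRT = 6908, M = 628.000
Σ(x−M)² = 1057460.00; s = √(1057460.00/10) = 325.186
Cutoffs: 628.000 ± 2·325.186 → [-22.4, 1278.4]
Outside: 1588 → excluded.
Retained (n=10): Σ = 5320, mean = 5320/10 = 532.000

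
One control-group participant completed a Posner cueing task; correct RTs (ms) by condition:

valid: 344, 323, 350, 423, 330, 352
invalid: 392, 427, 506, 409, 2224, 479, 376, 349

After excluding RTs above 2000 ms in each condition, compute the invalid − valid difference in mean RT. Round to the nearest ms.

invalid: exclude 2224
M(valid) = 2122/6 = 353.667
M(invalid) = 2938/7 = 419.714
Difference = 419.714 − 353.667 = 66.048 ms

66 ms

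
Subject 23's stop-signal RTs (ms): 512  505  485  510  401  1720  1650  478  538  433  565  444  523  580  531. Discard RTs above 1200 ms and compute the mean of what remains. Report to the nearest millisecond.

Excluded: 1650, 1720
Retained (n=13): Σ = 6505
Mean = 6505/13 = 500.3846

500 ms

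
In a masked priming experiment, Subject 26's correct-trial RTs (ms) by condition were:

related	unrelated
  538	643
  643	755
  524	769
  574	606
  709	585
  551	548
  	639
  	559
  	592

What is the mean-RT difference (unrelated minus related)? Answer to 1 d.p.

M(related) = 3539/6 = 589.833
M(unrelated) = 5696/9 = 632.889
Difference = 632.889 − 589.833 = 43.056 ms

43.1 ms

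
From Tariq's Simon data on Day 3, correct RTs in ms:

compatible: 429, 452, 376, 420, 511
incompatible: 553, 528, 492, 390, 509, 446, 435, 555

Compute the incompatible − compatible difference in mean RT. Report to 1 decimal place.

M(compatible) = 2188/5 = 437.600
M(incompatible) = 3908/8 = 488.500
Difference = 488.500 − 437.600 = 50.900 ms

50.9 ms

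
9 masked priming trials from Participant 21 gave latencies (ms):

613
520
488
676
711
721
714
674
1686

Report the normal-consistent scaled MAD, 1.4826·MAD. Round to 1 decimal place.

66.7 ms

Sorted: 488, 520, 613, 674, 676, 711, 714, 721, 1686 → median = 676
|x − 676| sorted: 0, 2, 35, 38, 45, 63, 156, 188, 1010 → MAD = 45
Robust SD ≈ 1.4826 × 45 = 66.717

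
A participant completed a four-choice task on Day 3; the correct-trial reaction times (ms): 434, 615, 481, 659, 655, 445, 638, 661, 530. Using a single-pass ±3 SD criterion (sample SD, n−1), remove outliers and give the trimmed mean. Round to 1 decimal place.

568.7 ms

n = 9, ΣRT = 5118, M = 568.667
Σ(x−M)² = 73702.00; s = √(73702.00/8) = 95.983
Cutoffs: 568.667 ± 3·95.983 → [280.7, 856.6]
No RTs fall outside the cutoffs; all 9 retained. Mean = 5118/9 = 568.667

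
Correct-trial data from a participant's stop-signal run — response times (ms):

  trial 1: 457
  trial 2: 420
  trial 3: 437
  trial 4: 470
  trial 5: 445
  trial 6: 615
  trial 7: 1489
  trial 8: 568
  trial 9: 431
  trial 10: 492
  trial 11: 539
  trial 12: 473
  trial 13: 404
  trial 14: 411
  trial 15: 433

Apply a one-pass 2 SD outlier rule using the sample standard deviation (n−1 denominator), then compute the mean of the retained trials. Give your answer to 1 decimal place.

471.1 ms

n = 15, ΣRT = 8084, M = 538.933
Σ(x−M)² = 1018076.93; s = √(1018076.93/14) = 269.666
Cutoffs: 538.933 ± 2·269.666 → [-0.4, 1078.3]
Outside: 1489 → excluded.
Retained (n=14): Σ = 6595, mean = 6595/14 = 471.071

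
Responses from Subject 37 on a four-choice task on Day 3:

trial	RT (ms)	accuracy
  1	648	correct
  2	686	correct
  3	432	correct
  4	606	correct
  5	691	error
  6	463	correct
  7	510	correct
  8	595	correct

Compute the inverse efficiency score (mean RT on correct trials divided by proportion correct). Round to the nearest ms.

Correct trials (n=7): 648, 686, 432, 606, 463, 510, 595
Mean correct RT = 3940/7 = 562.8571 ms
Proportion correct = 7/8
IES = 562.8571 / (7/8) = 643.265 ms

643 ms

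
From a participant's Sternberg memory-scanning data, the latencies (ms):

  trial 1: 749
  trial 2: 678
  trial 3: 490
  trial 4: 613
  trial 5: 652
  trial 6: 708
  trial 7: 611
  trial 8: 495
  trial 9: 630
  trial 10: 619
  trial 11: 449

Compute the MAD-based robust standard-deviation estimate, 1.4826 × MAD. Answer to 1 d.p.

87.5 ms

Sorted: 449, 490, 495, 611, 613, 619, 630, 652, 678, 708, 749 → median = 619
|x − 619| sorted: 0, 6, 8, 11, 33, 59, 89, 124, 129, 130, 170 → MAD = 59
Robust SD ≈ 1.4826 × 59 = 87.473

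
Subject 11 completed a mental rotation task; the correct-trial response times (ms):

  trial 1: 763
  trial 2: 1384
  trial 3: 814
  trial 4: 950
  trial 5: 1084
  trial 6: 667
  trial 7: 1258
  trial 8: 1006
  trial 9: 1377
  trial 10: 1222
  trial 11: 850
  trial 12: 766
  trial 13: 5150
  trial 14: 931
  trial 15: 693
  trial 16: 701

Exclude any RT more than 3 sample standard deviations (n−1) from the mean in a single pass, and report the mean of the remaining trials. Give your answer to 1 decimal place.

964.4 ms

n = 16, ΣRT = 19616, M = 1226.000
Σ(x−M)² = 17287630.00; s = √(17287630.00/15) = 1073.550
Cutoffs: 1226.000 ± 3·1073.550 → [-1994.6, 4446.6]
Outside: 5150 → excluded.
Retained (n=15): Σ = 14466, mean = 14466/15 = 964.400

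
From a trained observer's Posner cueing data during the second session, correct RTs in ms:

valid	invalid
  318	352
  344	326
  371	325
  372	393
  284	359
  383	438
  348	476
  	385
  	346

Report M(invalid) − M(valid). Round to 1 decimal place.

32.1 ms

M(valid) = 2420/7 = 345.714
M(invalid) = 3400/9 = 377.778
Difference = 377.778 − 345.714 = 32.063 ms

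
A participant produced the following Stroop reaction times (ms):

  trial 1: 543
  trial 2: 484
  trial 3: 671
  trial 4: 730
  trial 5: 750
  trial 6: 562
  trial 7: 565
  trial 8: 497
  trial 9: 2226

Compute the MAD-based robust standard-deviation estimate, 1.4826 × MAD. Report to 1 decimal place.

Sorted: 484, 497, 543, 562, 565, 671, 730, 750, 2226 → median = 565
|x − 565| sorted: 0, 3, 22, 68, 81, 106, 165, 185, 1661 → MAD = 81
Robust SD ≈ 1.4826 × 81 = 120.091

120.1 ms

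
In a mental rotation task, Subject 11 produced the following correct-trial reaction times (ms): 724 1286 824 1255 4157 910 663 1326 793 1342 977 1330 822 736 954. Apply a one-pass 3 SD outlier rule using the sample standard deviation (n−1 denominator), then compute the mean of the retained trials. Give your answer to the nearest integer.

996 ms

n = 15, ΣRT = 18099, M = 1206.600
Σ(x−M)² = 10181051.60; s = √(10181051.60/14) = 852.771
Cutoffs: 1206.600 ± 3·852.771 → [-1351.7, 3764.9]
Outside: 4157 → excluded.
Retained (n=14): Σ = 13942, mean = 13942/14 = 995.857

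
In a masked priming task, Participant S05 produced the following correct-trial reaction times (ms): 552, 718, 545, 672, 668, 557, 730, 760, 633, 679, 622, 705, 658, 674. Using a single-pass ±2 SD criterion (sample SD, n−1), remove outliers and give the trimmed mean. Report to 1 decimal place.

n = 14, ΣRT = 9173, M = 655.214
Σ(x−M)² = 58408.36; s = √(58408.36/13) = 67.029
Cutoffs: 655.214 ± 2·67.029 → [521.2, 789.3]
No RTs fall outside the cutoffs; all 14 retained. Mean = 9173/14 = 655.214

655.2 ms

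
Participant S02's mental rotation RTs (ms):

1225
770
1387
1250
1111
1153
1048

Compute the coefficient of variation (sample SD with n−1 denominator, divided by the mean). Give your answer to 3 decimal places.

0.171

n = 7, Σ = 7944, M = 1134.8571
Σ(x−M)² = 226522.857; s = √(226522.857/6) = 194.3034
CV = 194.3034 / 1134.8571 = 0.17121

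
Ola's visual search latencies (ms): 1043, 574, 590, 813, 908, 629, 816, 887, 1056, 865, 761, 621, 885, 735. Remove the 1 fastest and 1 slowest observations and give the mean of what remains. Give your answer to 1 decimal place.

Sorted: 574, 590, 621, 629, 735, 761, 813, 816, 865, 885, 887, 908, 1043, 1056
Drop lowest 1 (574) and highest 1 (1056)
Remaining (n=12): Σ = 9553, mean = 9553/12 = 796.083

796.1 ms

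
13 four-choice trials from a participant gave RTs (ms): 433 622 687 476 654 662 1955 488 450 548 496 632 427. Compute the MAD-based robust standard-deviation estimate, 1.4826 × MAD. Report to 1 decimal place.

145.3 ms

Sorted: 427, 433, 450, 476, 488, 496, 548, 622, 632, 654, 662, 687, 1955 → median = 548
|x − 548| sorted: 0, 52, 60, 72, 74, 84, 98, 106, 114, 115, 121, 139, 1407 → MAD = 98
Robust SD ≈ 1.4826 × 98 = 145.295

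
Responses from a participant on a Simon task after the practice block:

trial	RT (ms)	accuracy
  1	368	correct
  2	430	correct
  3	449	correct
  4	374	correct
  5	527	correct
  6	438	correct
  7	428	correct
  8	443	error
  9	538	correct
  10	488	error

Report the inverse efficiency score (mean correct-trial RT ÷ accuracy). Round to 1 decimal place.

555.0 ms

Correct trials (n=8): 368, 430, 449, 374, 527, 438, 428, 538
Mean correct RT = 3552/8 = 444.0000 ms
Proportion correct = 8/10
IES = 444.0000 / (8/10) = 555.000 ms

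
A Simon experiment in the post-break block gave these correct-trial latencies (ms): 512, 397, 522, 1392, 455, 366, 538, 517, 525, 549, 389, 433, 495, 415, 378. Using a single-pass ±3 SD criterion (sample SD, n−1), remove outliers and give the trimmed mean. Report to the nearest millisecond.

464 ms

n = 15, ΣRT = 7883, M = 525.533
Σ(x−M)² = 860805.73; s = √(860805.73/14) = 247.964
Cutoffs: 525.533 ± 3·247.964 → [-218.4, 1269.4]
Outside: 1392 → excluded.
Retained (n=14): Σ = 6491, mean = 6491/14 = 463.643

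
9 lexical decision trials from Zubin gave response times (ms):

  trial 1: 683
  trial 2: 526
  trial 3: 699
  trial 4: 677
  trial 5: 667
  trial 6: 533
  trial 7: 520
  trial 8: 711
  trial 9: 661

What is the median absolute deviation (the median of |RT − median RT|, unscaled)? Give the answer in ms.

Sorted: 520, 526, 533, 661, 667, 677, 683, 699, 711 → median = 667
|x − 667|: 16, 141, 32, 10, 0, 134, 147, 44, 6
Sorted deviations: 0, 6, 10, 16, 32, 44, 134, 141, 147 → MAD = 32

32 ms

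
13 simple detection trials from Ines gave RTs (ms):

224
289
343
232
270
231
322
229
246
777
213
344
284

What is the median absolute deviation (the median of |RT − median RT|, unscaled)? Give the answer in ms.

Sorted: 213, 224, 229, 231, 232, 246, 270, 284, 289, 322, 343, 344, 777 → median = 270
|x − 270|: 46, 19, 73, 38, 0, 39, 52, 41, 24, 507, 57, 74, 14
Sorted deviations: 0, 14, 19, 24, 38, 39, 41, 46, 52, 57, 73, 74, 507 → MAD = 41

41 ms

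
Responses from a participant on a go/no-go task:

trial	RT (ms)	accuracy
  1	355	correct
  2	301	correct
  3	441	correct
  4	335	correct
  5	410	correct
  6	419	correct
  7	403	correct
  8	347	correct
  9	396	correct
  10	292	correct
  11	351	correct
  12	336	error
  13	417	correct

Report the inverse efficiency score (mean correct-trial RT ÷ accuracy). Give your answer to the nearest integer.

403 ms

Correct trials (n=12): 355, 301, 441, 335, 410, 419, 403, 347, 396, 292, 351, 417
Mean correct RT = 4467/12 = 372.2500 ms
Proportion correct = 12/13
IES = 372.2500 / (12/13) = 403.271 ms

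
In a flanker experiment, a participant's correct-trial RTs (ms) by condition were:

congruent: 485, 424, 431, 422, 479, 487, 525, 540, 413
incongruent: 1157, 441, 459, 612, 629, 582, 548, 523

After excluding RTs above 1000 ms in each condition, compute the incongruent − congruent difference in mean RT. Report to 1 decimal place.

incongruent: exclude 1157
M(congruent) = 4206/9 = 467.333
M(incongruent) = 3794/7 = 542.000
Difference = 542.000 − 467.333 = 74.667 ms

74.7 ms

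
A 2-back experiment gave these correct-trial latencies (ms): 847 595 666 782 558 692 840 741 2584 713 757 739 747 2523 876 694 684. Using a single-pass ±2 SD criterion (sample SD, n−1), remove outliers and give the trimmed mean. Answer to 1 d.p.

n = 17, ΣRT = 16038, M = 943.412
Σ(x−M)² = 5985986.12; s = √(5985986.12/16) = 611.657
Cutoffs: 943.412 ± 2·611.657 → [-279.9, 2166.7]
Outside: 2523, 2584 → excluded.
Retained (n=15): Σ = 10931, mean = 10931/15 = 728.733

728.7 ms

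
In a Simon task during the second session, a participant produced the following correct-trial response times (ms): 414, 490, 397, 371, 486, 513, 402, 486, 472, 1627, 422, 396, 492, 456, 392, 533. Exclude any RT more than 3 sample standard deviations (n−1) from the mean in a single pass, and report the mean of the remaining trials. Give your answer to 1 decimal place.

448.1 ms

n = 16, ΣRT = 8349, M = 521.812
Σ(x−M)² = 1339864.44; s = √(1339864.44/15) = 298.872
Cutoffs: 521.812 ± 3·298.872 → [-374.8, 1418.4]
Outside: 1627 → excluded.
Retained (n=15): Σ = 6722, mean = 6722/15 = 448.133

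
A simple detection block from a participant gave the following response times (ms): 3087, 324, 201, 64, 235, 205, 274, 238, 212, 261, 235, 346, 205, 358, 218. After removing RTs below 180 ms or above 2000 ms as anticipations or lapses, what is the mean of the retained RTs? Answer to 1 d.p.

Excluded: 64, 3087
Retained (n=13): Σ = 3312
Mean = 3312/13 = 254.7692

254.8 ms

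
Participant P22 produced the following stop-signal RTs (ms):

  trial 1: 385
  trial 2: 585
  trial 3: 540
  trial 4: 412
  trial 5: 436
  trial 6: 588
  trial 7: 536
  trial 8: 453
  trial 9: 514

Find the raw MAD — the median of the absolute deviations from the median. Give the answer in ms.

71 ms

Sorted: 385, 412, 436, 453, 514, 536, 540, 585, 588 → median = 514
|x − 514|: 129, 71, 26, 102, 78, 74, 22, 61, 0
Sorted deviations: 0, 22, 26, 61, 71, 74, 78, 102, 129 → MAD = 71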